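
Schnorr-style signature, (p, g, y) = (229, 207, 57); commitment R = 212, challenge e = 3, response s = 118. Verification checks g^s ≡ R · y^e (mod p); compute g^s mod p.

11

Squares mod 229: 207^1≡207, 207^2≡26, 207^4≡218, 207^8≡121, 207^16≡214, 207^32≡225, 207^64≡16
118 = 64 + 32 + 16 + 4 + 2, so 207^118 ≡ 16·225·214·218·26 ≡ 11 (mod 229)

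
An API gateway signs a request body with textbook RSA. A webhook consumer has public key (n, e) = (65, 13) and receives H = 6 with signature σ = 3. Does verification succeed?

σ^2 ≡ 3^2 = 9
σ^4 ≡ 9^2 = 81 ≡ 16
σ^8 ≡ 16^2 = 256 ≡ 61
13 = 8 + 4 + 1, so σ^13 ≡ 61·16·3 ≡ 3 (mod 65)
The recovered value 3 does not match the digest 6.

fails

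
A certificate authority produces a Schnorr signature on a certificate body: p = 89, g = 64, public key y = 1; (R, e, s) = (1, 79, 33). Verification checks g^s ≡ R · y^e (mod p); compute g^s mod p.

1

Squares mod 89: 64^1≡64, 64^2≡2, 64^4≡4, 64^8≡16, 64^16≡78, 64^32≡32
33 = 32 + 1, so 64^33 ≡ 32·64 ≡ 1 (mod 89)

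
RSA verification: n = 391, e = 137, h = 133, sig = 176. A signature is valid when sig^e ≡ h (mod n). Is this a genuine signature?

forged

Squares mod 391: sig^1≡176, sig^2≡87, sig^4≡140, sig^8≡50, sig^16≡154, sig^32≡256, sig^64≡239, sig^128≡35
137 = 128 + 8 + 1, so sig^137 ≡ 35·50·176 ≡ 283 (mod 391)
The recovered value 283 does not match the digest 133.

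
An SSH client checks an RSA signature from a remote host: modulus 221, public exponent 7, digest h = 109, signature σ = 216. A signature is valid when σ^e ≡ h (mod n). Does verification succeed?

σ^7 mod 221 = 109
109 = h, so the signature checks out.

passes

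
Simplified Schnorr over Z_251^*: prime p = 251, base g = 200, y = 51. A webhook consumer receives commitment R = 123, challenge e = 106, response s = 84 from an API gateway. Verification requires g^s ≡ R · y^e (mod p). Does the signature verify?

g^s mod p:
200^2 = 40000 ≡ 91
200^4 ≡ 91^2 = 8281 ≡ 249
200^8 ≡ 249^2 = 62001 ≡ 4
200^16 ≡ 4^2 = 16
200^32 ≡ 16^2 = 256 ≡ 5
200^64 ≡ 5^2 = 25
84 = 64 + 16 + 4, so 200^84 ≡ 25·16·249 ≡ 204 (mod 251)
R · y^e mod p:
51^2 = 2601 ≡ 91
51^4 ≡ 91^2 = 8281 ≡ 249
51^8 ≡ 249^2 = 62001 ≡ 4
51^16 ≡ 4^2 = 16
51^32 ≡ 16^2 = 256 ≡ 5
51^64 ≡ 5^2 = 25
106 = 64 + 32 + 8 + 2, so 51^106 ≡ 25·5·4·91 ≡ 69 (mod 251)
123·69 = 8487 ≡ 204 (mod 251)
204 ≡ 204 (mod 251); signature holds.

verifies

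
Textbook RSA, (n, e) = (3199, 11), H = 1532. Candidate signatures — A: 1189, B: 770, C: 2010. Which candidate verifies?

Candidate A: Squares mod 3199: 1189^1≡1189, 1189^2≡2962, 1189^4≡1786, 1189^8≡393; 11 = 8 + 2 + 1, so 1189^11 ≡ 393·2962·1189 ≡ 1532 (mod 3199)
  → matches H = 1532
Candidate B: Squares mod 3199: 770^1≡770, 770^2≡1085, 770^4≡3192, 770^8≡49; 11 = 8 + 2 + 1, so 770^11 ≡ 49·1085·770 ≡ 2646 (mod 3199)
Candidate C: Squares mod 3199: 2010^1≡2010, 2010^2≡2962, 2010^4≡1786, 2010^8≡393; 11 = 8 + 2 + 1, so 2010^11 ≡ 393·2962·2010 ≡ 1667 (mod 3199)

A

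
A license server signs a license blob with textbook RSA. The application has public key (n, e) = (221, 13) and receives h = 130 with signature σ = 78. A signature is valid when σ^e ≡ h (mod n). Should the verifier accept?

accept

σ^2 ≡ 78^2 = 6084 ≡ 117
σ^4 ≡ 117^2 = 13689 ≡ 208
σ^8 ≡ 208^2 = 43264 ≡ 169
13 = 8 + 4 + 1, so σ^13 ≡ 169·208·78 ≡ 130 (mod 221)
130 = h, so the signature checks out.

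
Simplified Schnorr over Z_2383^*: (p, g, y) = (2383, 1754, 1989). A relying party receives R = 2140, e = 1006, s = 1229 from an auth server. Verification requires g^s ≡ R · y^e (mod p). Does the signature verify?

does not verify

g^s mod p:
1754^2 = 3076516 ≡ 63
1754^4 ≡ 63^2 = 3969 ≡ 1586
1754^8 ≡ 1586^2 = 2515396 ≡ 1331
1754^16 ≡ 1331^2 = 1771561 ≡ 992
1754^32 ≡ 992^2 = 984064 ≡ 2268
1754^64 ≡ 2268^2 = 5143824 ≡ 1310
1754^128 ≡ 1310^2 = 1716100 ≡ 340
1754^256 ≡ 340^2 = 115600 ≡ 1216
1754^512 ≡ 1216^2 = 1478656 ≡ 1196
1754^1024 ≡ 1196^2 = 1430416 ≡ 616
1229 = 1024 + 128 + 64 + 8 + 4 + 1, so 1754^1229 ≡ 616·340·1310·1331·1586·1754 ≡ 2127 (mod 2383)
R · y^e mod p:
1989^2 = 3956121 ≡ 341
1989^4 ≡ 341^2 = 116281 ≡ 1897
1989^8 ≡ 1897^2 = 3598609 ≡ 279
1989^16 ≡ 279^2 = 77841 ≡ 1585
1989^32 ≡ 1585^2 = 2512225 ≡ 543
1989^64 ≡ 543^2 = 294849 ≡ 1740
1989^128 ≡ 1740^2 = 3027600 ≡ 1190
1989^256 ≡ 1190^2 = 1416100 ≡ 598
1989^512 ≡ 598^2 = 357604 ≡ 154
1006 = 512 + 256 + 128 + 64 + 32 + 8 + 4 + 2, so 1989^1006 ≡ 154·598·1190·1740·543·279·1897·341 ≡ 596 (mod 2383)
2140·596 = 1275440 ≡ 535 (mod 2383)
2127 ≠ 535; the check fails.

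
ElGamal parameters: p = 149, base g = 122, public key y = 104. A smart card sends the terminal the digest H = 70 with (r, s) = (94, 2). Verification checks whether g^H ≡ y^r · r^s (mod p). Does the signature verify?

verifies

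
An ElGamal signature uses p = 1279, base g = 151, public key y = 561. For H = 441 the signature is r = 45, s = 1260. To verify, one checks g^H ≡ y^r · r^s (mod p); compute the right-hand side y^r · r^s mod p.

790

561^2 = 314721 ≡ 87
561^4 ≡ 87^2 = 7569 ≡ 1174
561^8 ≡ 1174^2 = 1378276 ≡ 793
561^16 ≡ 793^2 = 628849 ≡ 860
561^32 ≡ 860^2 = 739600 ≡ 338
45 = 32 + 8 + 4 + 1, so 561^45 ≡ 338·793·1174·561 ≡ 1106 (mod 1279)
45^2 = 2025 ≡ 746
45^4 ≡ 746^2 = 556516 ≡ 151
45^8 ≡ 151^2 = 22801 ≡ 1058
45^16 ≡ 1058^2 = 1119364 ≡ 239
45^32 ≡ 239^2 = 57121 ≡ 845
45^64 ≡ 845^2 = 714025 ≡ 343
45^128 ≡ 343^2 = 117649 ≡ 1260
45^256 ≡ 1260^2 = 1587600 ≡ 361
45^512 ≡ 361^2 = 130321 ≡ 1142
45^1024 ≡ 1142^2 = 1304164 ≡ 863
1260 = 1024 + 128 + 64 + 32 + 8 + 4, so 45^1260 ≡ 863·1260·343·845·1058·151 ≡ 1097 (mod 1279)
y^r · r^s ≡ 1106·1097 = 1213282 ≡ 790 (mod 1279)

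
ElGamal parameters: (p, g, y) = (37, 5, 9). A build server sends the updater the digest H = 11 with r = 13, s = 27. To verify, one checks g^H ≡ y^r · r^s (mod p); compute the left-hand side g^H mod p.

2

5^2 = 25
5^4 ≡ 25^2 = 625 ≡ 33
5^8 ≡ 33^2 = 1089 ≡ 16
11 = 8 + 2 + 1, so 5^11 ≡ 16·25·5 ≡ 2 (mod 37)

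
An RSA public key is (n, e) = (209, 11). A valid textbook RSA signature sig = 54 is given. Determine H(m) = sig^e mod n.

142

sig^2 ≡ 54^2 = 2916 ≡ 199
sig^4 ≡ 199^2 = 39601 ≡ 100
sig^8 ≡ 100^2 = 10000 ≡ 177
11 = 8 + 2 + 1, so sig^11 ≡ 177·199·54 ≡ 142 (mod 209)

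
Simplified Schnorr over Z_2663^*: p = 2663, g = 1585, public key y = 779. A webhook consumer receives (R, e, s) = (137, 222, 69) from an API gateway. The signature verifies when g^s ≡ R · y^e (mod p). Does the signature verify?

g^s mod p:
1585^2 = 2512225 ≡ 1016
1585^4 ≡ 1016^2 = 1032256 ≡ 1675
1585^8 ≡ 1675^2 = 2805625 ≡ 1486
1585^16 ≡ 1486^2 = 2208196 ≡ 569
1585^32 ≡ 569^2 = 323761 ≡ 1538
1585^64 ≡ 1538^2 = 2365444 ≡ 700
69 = 64 + 4 + 1, so 1585^69 ≡ 700·1675·1585 ≡ 668 (mod 2663)
R · y^e mod p:
779^2 = 606841 ≡ 2340
779^4 ≡ 2340^2 = 5475600 ≡ 472
779^8 ≡ 472^2 = 222784 ≡ 1755
779^16 ≡ 1755^2 = 3080025 ≡ 1597
779^32 ≡ 1597^2 = 2550409 ≡ 1918
779^64 ≡ 1918^2 = 3678724 ≡ 1121
779^128 ≡ 1121^2 = 1256641 ≡ 2368
222 = 128 + 64 + 16 + 8 + 4 + 2, so 779^222 ≡ 2368·1121·1597·1755·472·2340 ≡ 2629 (mod 2663)
137·2629 = 360173 ≡ 668 (mod 2663)
668 ≡ 668 (mod 2663); signature holds.

verifies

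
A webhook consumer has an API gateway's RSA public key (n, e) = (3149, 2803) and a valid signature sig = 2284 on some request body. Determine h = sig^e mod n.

Squares mod 3149: sig^1≡2284, sig^2≡1912, sig^4≡2904, sig^8≡194, sig^16≡2997, sig^32≡1061, sig^64≡1528, sig^128≡1375, sig^256≡1225, sig^512≡1701, sig^1024≡2619, sig^2048≡639
2803 = 2048 + 512 + 128 + 64 + 32 + 16 + 2 + 1, so sig^2803 ≡ 639·1701·1375·1528·1061·2997·1912·2284 ≡ 2131 (mod 3149)

2131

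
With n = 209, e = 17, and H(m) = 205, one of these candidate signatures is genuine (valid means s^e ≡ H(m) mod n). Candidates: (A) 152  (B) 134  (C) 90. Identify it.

C

Candidate A: Squares mod 209: 152^1≡152, 152^2≡114, 152^4≡38, 152^8≡190, 152^16≡152; 17 = 16 + 1, so 152^17 ≡ 152·152 ≡ 114 (mod 209)
Candidate B: Squares mod 209: 134^1≡134, 134^2≡191, 134^4≡115, 134^8≡58, 134^16≡20; 17 = 16 + 1, so 134^17 ≡ 20·134 ≡ 172 (mod 209)
Candidate C: Squares mod 209: 90^1≡90, 90^2≡158, 90^4≡93, 90^8≡80, 90^16≡130; 17 = 16 + 1, so 90^17 ≡ 130·90 ≡ 205 (mod 209)
  → matches H(m) = 205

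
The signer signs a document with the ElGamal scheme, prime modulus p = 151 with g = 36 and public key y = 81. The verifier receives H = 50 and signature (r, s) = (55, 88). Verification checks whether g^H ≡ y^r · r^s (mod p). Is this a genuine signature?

forged

Left side g^H mod p:
36^2 = 1296 ≡ 88
36^4 ≡ 88^2 = 7744 ≡ 43
36^8 ≡ 43^2 = 1849 ≡ 37
36^16 ≡ 37^2 = 1369 ≡ 10
36^32 ≡ 10^2 = 100
50 = 32 + 16 + 2, so 36^50 ≡ 100·10·88 ≡ 118 (mod 151)
Right side y^r · r^s mod p:
81^2 = 6561 ≡ 68
81^4 ≡ 68^2 = 4624 ≡ 94
81^8 ≡ 94^2 = 8836 ≡ 78
81^16 ≡ 78^2 = 6084 ≡ 44
81^32 ≡ 44^2 = 1936 ≡ 124
55 = 32 + 16 + 4 + 2 + 1, so 81^55 ≡ 124·44·94·68·81 ≡ 64 (mod 151)
55^2 = 3025 ≡ 5
55^4 ≡ 5^2 = 25
55^8 ≡ 25^2 = 625 ≡ 21
55^16 ≡ 21^2 = 441 ≡ 139
55^32 ≡ 139^2 = 19321 ≡ 144
55^64 ≡ 144^2 = 20736 ≡ 49
88 = 64 + 16 + 8, so 55^88 ≡ 49·139·21 ≡ 34 (mod 151)
64·34 = 2176 ≡ 62 (mod 151)
118 ≠ 62, so verification fails.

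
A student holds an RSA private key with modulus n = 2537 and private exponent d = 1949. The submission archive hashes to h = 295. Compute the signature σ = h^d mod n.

1770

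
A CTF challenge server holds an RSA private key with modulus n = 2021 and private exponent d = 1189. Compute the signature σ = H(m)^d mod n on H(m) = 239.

Squares mod 2021: (H(m))^1≡239, (H(m))^2≡533, (H(m))^4≡1149, (H(m))^8≡488, (H(m))^16≡1687, (H(m))^32≡401, (H(m))^64≡1142, (H(m))^128≡619, (H(m))^256≡1192, (H(m))^512≡101, (H(m))^1024≡96
1189 = 1024 + 128 + 32 + 4 + 1, so (H(m))^1189 ≡ 96·619·401·1149·239 ≡ 324 (mod 2021)

324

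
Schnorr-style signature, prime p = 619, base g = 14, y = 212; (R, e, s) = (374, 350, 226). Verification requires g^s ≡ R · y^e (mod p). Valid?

g^s mod p:
Squares mod 619: 14^1≡14, 14^2≡196, 14^4≡38, 14^8≡206, 14^16≡344, 14^32≡107, 14^64≡307, 14^128≡161
226 = 128 + 64 + 32 + 2, so 14^226 ≡ 161·307·107·196 ≡ 73 (mod 619)
R · y^e mod p:
Squares mod 619: 212^1≡212, 212^2≡376, 212^4≡244, 212^8≡112, 212^16≡164, 212^32≡279, 212^64≡466, 212^128≡506, 212^256≡389
350 = 256 + 64 + 16 + 8 + 4 + 2, so 212^350 ≡ 389·466·164·112·244·376 ≡ 38 (mod 619)
374·38 = 14212 ≡ 594 (mod 619)
73 ≠ 594; the check fails.

no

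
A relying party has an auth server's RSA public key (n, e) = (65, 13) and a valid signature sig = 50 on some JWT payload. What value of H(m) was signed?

50

sig^13 mod 65 = 50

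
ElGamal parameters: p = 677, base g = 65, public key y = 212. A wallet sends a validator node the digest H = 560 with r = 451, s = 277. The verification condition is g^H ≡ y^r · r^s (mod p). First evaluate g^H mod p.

100

65^2 = 4225 ≡ 163
65^4 ≡ 163^2 = 26569 ≡ 166
65^8 ≡ 166^2 = 27556 ≡ 476
65^16 ≡ 476^2 = 226576 ≡ 458
65^32 ≡ 458^2 = 209764 ≡ 571
65^64 ≡ 571^2 = 326041 ≡ 404
65^128 ≡ 404^2 = 163216 ≡ 59
65^256 ≡ 59^2 = 3481 ≡ 96
65^512 ≡ 96^2 = 9216 ≡ 415
560 = 512 + 32 + 16, so 65^560 ≡ 415·571·458 ≡ 100 (mod 677)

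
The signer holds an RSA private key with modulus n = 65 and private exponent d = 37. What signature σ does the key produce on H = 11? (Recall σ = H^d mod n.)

11

H^2 ≡ 11^2 = 121 ≡ 56
H^4 ≡ 56^2 = 3136 ≡ 16
H^8 ≡ 16^2 = 256 ≡ 61
H^16 ≡ 61^2 = 3721 ≡ 16
H^32 ≡ 16^2 = 256 ≡ 61
37 = 32 + 4 + 1, so H^37 ≡ 61·16·11 ≡ 11 (mod 65)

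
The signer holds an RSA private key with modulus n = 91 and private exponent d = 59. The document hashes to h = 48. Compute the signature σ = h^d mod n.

h^2 ≡ 48^2 = 2304 ≡ 29
h^4 ≡ 29^2 = 841 ≡ 22
h^8 ≡ 22^2 = 484 ≡ 29
h^16 ≡ 29^2 = 841 ≡ 22
h^32 ≡ 22^2 = 484 ≡ 29
59 = 32 + 16 + 8 + 2 + 1, so h^59 ≡ 29·22·29·29·48 ≡ 55 (mod 91)

55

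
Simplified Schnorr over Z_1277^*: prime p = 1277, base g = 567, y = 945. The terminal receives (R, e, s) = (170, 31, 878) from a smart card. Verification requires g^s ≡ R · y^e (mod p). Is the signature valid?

invalid

g^s mod p:
567^2 = 321489 ≡ 962
567^4 ≡ 962^2 = 925444 ≡ 896
567^8 ≡ 896^2 = 802816 ≡ 860
567^16 ≡ 860^2 = 739600 ≡ 217
567^32 ≡ 217^2 = 47089 ≡ 1117
567^64 ≡ 1117^2 = 1247689 ≡ 60
567^128 ≡ 60^2 = 3600 ≡ 1046
567^256 ≡ 1046^2 = 1094116 ≡ 1004
567^512 ≡ 1004^2 = 1008016 ≡ 463
878 = 512 + 256 + 64 + 32 + 8 + 4 + 2, so 567^878 ≡ 463·1004·60·1117·860·896·962 ≡ 372 (mod 1277)
R · y^e mod p:
945^2 = 893025 ≡ 402
945^4 ≡ 402^2 = 161604 ≡ 702
945^8 ≡ 702^2 = 492804 ≡ 1159
945^16 ≡ 1159^2 = 1343281 ≡ 1154
31 = 16 + 8 + 4 + 2 + 1, so 945^31 ≡ 1154·1159·702·402·945 ≡ 466 (mod 1277)
170·466 = 79220 ≡ 46 (mod 1277)
372 ≠ 46; the check fails.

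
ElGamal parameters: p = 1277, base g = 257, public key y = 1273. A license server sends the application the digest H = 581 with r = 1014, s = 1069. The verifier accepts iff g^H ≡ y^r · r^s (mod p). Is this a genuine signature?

genuine

Left side g^H mod p:
Squares mod 1277: 257^1≡257, 257^2≡922, 257^4≡879, 257^8≡56, 257^16≡582, 257^32≡319, 257^64≡878, 257^128≡853, 257^256≡996, 257^512≡1064
581 = 512 + 64 + 4 + 1, so 257^581 ≡ 1064·878·879·257 ≡ 560 (mod 1277)
Right side y^r · r^s mod p:
Squares mod 1277: 1273^1≡1273, 1273^2≡16, 1273^4≡256, 1273^8≡409, 1273^16≡1271, 1273^32≡36, 1273^64≡19, 1273^128≡361, 1273^256≡67, 1273^512≡658
1014 = 512 + 256 + 128 + 64 + 32 + 16 + 4 + 2, so 1273^1014 ≡ 658·67·361·19·36·1271·256·16 ≡ 924 (mod 1277)
Squares mod 1277: 1014^1≡1014, 1014^2≡211, 1014^4≡1103, 1014^8≡905, 1014^16≡468, 1014^32≡657, 1014^64≡23, 1014^128≡529, 1014^256≡178, 1014^512≡1036, 1014^1024≡616
1069 = 1024 + 32 + 8 + 4 + 1, so 1014^1069 ≡ 616·657·905·1103·1014 ≡ 78 (mod 1277)
924·78 = 72072 ≡ 560 (mod 1277)
560 ≡ 560 (mod 1277), so the signature is genuine.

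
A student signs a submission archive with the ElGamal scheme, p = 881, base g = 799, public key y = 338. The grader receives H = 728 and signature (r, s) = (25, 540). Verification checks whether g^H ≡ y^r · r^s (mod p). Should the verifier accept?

Left side g^H mod p:
Squares mod 881: 799^1≡799, 799^2≡557, 799^4≡137, 799^8≡268, 799^16≡463, 799^32≡286, 799^64≡744, 799^128≡268, 799^256≡463, 799^512≡286
728 = 512 + 128 + 64 + 16 + 8, so 799^728 ≡ 286·268·744·463·268 ≡ 268 (mod 881)
Right side y^r · r^s mod p:
Squares mod 881: 338^1≡338, 338^2≡595, 338^4≡744, 338^8≡268, 338^16≡463
25 = 16 + 8 + 1, so 338^25 ≡ 463·268·338 ≡ 387 (mod 881)
Squares mod 881: 25^1≡25, 25^2≡625, 25^4≡342, 25^8≡672, 25^16≡512, 25^32≡487, 25^64≡180, 25^128≡684, 25^256≡45, 25^512≡263
540 = 512 + 16 + 8 + 4, so 25^540 ≡ 263·512·672·342 ≡ 171 (mod 881)
387·171 = 66177 ≡ 102 (mod 881)
268 ≠ 102, so verification fails.

reject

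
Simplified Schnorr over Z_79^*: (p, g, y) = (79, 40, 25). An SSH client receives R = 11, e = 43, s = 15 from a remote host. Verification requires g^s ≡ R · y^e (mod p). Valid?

g^s mod p:
40^2 = 1600 ≡ 20
40^4 ≡ 20^2 = 400 ≡ 5
40^8 ≡ 5^2 = 25
15 = 8 + 4 + 2 + 1, so 40^15 ≡ 25·5·20·40 ≡ 65 (mod 79)
R · y^e mod p:
25^2 = 625 ≡ 72
25^4 ≡ 72^2 = 5184 ≡ 49
25^8 ≡ 49^2 = 2401 ≡ 31
25^16 ≡ 31^2 = 961 ≡ 13
25^32 ≡ 13^2 = 169 ≡ 11
43 = 32 + 8 + 2 + 1, so 25^43 ≡ 11·31·72·25 ≡ 49 (mod 79)
11·49 = 539 ≡ 65 (mod 79)
65 ≡ 65 (mod 79); signature holds.

yes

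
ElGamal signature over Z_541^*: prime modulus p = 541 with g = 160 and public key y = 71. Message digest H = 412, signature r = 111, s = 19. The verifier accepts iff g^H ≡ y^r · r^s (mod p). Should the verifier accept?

reject

Left side g^H mod p:
160^412 mod 541 = 277
Right side y^r · r^s mod p:
71^111 mod 541 = 29
111^19 mod 541 = 119
29·119 = 3451 ≡ 205 (mod 541)
277 ≠ 205, so verification fails.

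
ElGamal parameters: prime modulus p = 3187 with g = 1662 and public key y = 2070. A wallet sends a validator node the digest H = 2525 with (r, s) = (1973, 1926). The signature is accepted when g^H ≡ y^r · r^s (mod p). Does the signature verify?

Left side g^H mod p:
Squares mod 3187: 1662^1≡1662, 1662^2≡2302, 1662^4≡2410, 1662^8≡1386, 1662^16≡2422, 1662^32≡2004, 1662^64≡396, 1662^128≡653, 1662^256≡2538, 1662^512≡517, 1662^1024≡2768, 1662^2048≡276
2525 = 2048 + 256 + 128 + 64 + 16 + 8 + 4 + 1, so 1662^2525 ≡ 276·2538·653·396·2422·1386·2410·1662 ≡ 432 (mod 3187)
Right side y^r · r^s mod p:
Squares mod 3187: 2070^1≡2070, 2070^2≡1572, 2070^4≡1259, 2070^8≡1142, 2070^16≡681, 2070^32≡1646, 2070^64≡366, 2070^128≡102, 2070^256≡843, 2070^512≡3135, 2070^1024≡2704
1973 = 1024 + 512 + 256 + 128 + 32 + 16 + 4 + 1, so 2070^1973 ≡ 2704·3135·843·102·1646·681·1259·2070 ≡ 1529 (mod 3187)
Squares mod 3187: 1973^1≡1973, 1973^2≡1402, 1973^4≡2412, 1973^8≡1469, 1973^16≡362, 1973^32≡377, 1973^64≡1901, 1973^128≡2930, 1973^256≡2309, 1973^512≡2817, 1973^1024≡3046
1926 = 1024 + 512 + 256 + 128 + 4 + 2, so 1973^1926 ≡ 3046·2817·2309·2930·2412·1402 ≡ 438 (mod 3187)
1529·438 = 669702 ≡ 432 (mod 3187)
432 ≡ 432 (mod 3187), so the signature is genuine.

verifies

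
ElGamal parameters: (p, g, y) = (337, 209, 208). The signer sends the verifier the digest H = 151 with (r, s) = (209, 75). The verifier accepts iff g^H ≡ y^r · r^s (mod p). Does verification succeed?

passes

Left side g^H mod p:
Squares mod 337: 209^1≡209, 209^2≡208, 209^4≡128, 209^8≡208, 209^16≡128, 209^32≡208, 209^64≡128, 209^128≡208
151 = 128 + 16 + 4 + 2 + 1, so 209^151 ≡ 208·128·128·208·209 ≡ 209 (mod 337)
Right side y^r · r^s mod p:
Squares mod 337: 208^1≡208, 208^2≡128, 208^4≡208, 208^8≡128, 208^16≡208, 208^32≡128, 208^64≡208, 208^128≡128
209 = 128 + 64 + 16 + 1, so 208^209 ≡ 128·208·208·208 ≡ 128 (mod 337)
Squares mod 337: 209^1≡209, 209^2≡208, 209^4≡128, 209^8≡208, 209^16≡128, 209^32≡208, 209^64≡128
75 = 64 + 8 + 2 + 1, so 209^75 ≡ 128·208·208·209 ≡ 336 (mod 337)
128·336 = 43008 ≡ 209 (mod 337)
209 ≡ 209 (mod 337), so the signature is genuine.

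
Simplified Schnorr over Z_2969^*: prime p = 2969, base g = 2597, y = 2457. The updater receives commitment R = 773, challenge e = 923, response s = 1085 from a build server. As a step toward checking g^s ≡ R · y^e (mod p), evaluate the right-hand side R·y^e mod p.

314

2457^2 = 6036849 ≡ 872
2457^4 ≡ 872^2 = 760384 ≡ 320
2457^8 ≡ 320^2 = 102400 ≡ 1454
2457^16 ≡ 1454^2 = 2114116 ≡ 188
2457^32 ≡ 188^2 = 35344 ≡ 2685
2457^64 ≡ 2685^2 = 7209225 ≡ 493
2457^128 ≡ 493^2 = 243049 ≡ 2560
2457^256 ≡ 2560^2 = 6553600 ≡ 1017
2457^512 ≡ 1017^2 = 1034289 ≡ 1077
923 = 512 + 256 + 128 + 16 + 8 + 2 + 1, so 2457^923 ≡ 1077·1017·2560·188·1454·872·2457 ≡ 2593 (mod 2969)
R · y^e ≡ 773·2593 = 2004389 ≡ 314 (mod 2969)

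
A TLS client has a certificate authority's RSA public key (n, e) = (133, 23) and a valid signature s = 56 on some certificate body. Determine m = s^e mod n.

s^2 ≡ 56^2 = 3136 ≡ 77
s^4 ≡ 77^2 = 5929 ≡ 77
s^8 ≡ 77^2 = 5929 ≡ 77
s^16 ≡ 77^2 = 5929 ≡ 77
23 = 16 + 4 + 2 + 1, so s^23 ≡ 77·77·77·56 ≡ 56 (mod 133)

56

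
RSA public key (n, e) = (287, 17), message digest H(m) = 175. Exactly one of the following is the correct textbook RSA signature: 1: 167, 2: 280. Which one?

Candidate 1: Squares mod 287: 167^1≡167, 167^2≡50, 167^4≡204, 167^8≡1, 167^16≡1; 17 = 16 + 1, so 167^17 ≡ 1·167 ≡ 167 (mod 287)
Candidate 2: Squares mod 287: 280^1≡280, 280^2≡49, 280^4≡105, 280^8≡119, 280^16≡98; 17 = 16 + 1, so 280^17 ≡ 98·280 ≡ 175 (mod 287)
  → matches H(m) = 175

2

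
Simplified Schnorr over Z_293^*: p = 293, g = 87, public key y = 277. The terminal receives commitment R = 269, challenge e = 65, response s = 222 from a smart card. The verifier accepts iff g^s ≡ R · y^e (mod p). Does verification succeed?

g^s mod p:
87^2 = 7569 ≡ 244
87^4 ≡ 244^2 = 59536 ≡ 57
87^8 ≡ 57^2 = 3249 ≡ 26
87^16 ≡ 26^2 = 676 ≡ 90
87^32 ≡ 90^2 = 8100 ≡ 189
87^64 ≡ 189^2 = 35721 ≡ 268
87^128 ≡ 268^2 = 71824 ≡ 39
222 = 128 + 64 + 16 + 8 + 4 + 2, so 87^222 ≡ 39·268·90·26·57·244 ≡ 161 (mod 293)
R · y^e mod p:
277^2 = 76729 ≡ 256
277^4 ≡ 256^2 = 65536 ≡ 197
277^8 ≡ 197^2 = 38809 ≡ 133
277^16 ≡ 133^2 = 17689 ≡ 109
277^32 ≡ 109^2 = 11881 ≡ 161
277^64 ≡ 161^2 = 25921 ≡ 137
65 = 64 + 1, so 277^65 ≡ 137·277 ≡ 152 (mod 293)
269·152 = 40888 ≡ 161 (mod 293)
161 ≡ 161 (mod 293); signature holds.

passes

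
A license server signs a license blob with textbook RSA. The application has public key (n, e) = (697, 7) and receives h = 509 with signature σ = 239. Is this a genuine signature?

forged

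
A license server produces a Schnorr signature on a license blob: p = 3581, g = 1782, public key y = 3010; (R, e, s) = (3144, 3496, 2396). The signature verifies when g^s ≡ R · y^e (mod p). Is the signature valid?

g^s mod p:
1782^2 = 3175524 ≡ 2758
1782^4 ≡ 2758^2 = 7606564 ≡ 520
1782^8 ≡ 520^2 = 270400 ≡ 1825
1782^16 ≡ 1825^2 = 3330625 ≡ 295
1782^32 ≡ 295^2 = 87025 ≡ 1081
1782^64 ≡ 1081^2 = 1168561 ≡ 1155
1782^128 ≡ 1155^2 = 1334025 ≡ 1893
1782^256 ≡ 1893^2 = 3583449 ≡ 2449
1782^512 ≡ 2449^2 = 5997601 ≡ 3007
1782^1024 ≡ 3007^2 = 9042049 ≡ 24
1782^2048 ≡ 24^2 = 576
2396 = 2048 + 256 + 64 + 16 + 8 + 4, so 1782^2396 ≡ 576·2449·1155·295·1825·520 ≡ 2743 (mod 3581)
R · y^e mod p:
3010^2 = 9060100 ≡ 170
3010^4 ≡ 170^2 = 28900 ≡ 252
3010^8 ≡ 252^2 = 63504 ≡ 2627
3010^16 ≡ 2627^2 = 6901129 ≡ 542
3010^32 ≡ 542^2 = 293764 ≡ 122
3010^64 ≡ 122^2 = 14884 ≡ 560
3010^128 ≡ 560^2 = 313600 ≡ 2053
3010^256 ≡ 2053^2 = 4214809 ≡ 3553
3010^512 ≡ 3553^2 = 12623809 ≡ 784
3010^1024 ≡ 784^2 = 614656 ≡ 2305
3010^2048 ≡ 2305^2 = 5313025 ≡ 2402
3496 = 2048 + 1024 + 256 + 128 + 32 + 8, so 3010^3496 ≡ 2402·2305·3553·2053·122·2627 ≡ 3146 (mod 3581)
3144·3146 = 9891024 ≡ 302 (mod 3581)
2743 ≠ 302; the check fails.

invalid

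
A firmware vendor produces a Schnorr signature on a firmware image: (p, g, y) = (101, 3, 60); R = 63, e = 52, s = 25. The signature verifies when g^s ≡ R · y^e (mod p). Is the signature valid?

g^s mod p:
3^2 = 9
3^4 ≡ 9^2 = 81
3^8 ≡ 81^2 = 6561 ≡ 97
3^16 ≡ 97^2 = 9409 ≡ 16
25 = 16 + 8 + 1, so 3^25 ≡ 16·97·3 ≡ 10 (mod 101)
R · y^e mod p:
60^2 = 3600 ≡ 65
60^4 ≡ 65^2 = 4225 ≡ 84
60^8 ≡ 84^2 = 7056 ≡ 87
60^16 ≡ 87^2 = 7569 ≡ 95
60^32 ≡ 95^2 = 9025 ≡ 36
52 = 32 + 16 + 4, so 60^52 ≡ 36·95·84 ≡ 36 (mod 101)
63·36 = 2268 ≡ 46 (mod 101)
10 ≠ 46; the check fails.

invalid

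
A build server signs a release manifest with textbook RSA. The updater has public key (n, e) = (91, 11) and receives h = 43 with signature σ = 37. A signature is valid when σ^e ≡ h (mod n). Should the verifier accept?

σ^2 ≡ 37^2 = 1369 ≡ 4
σ^4 ≡ 4^2 = 16
σ^8 ≡ 16^2 = 256 ≡ 74
11 = 8 + 2 + 1, so σ^11 ≡ 74·4·37 ≡ 32 (mod 91)
32 ≠ 43, so verification fails.

reject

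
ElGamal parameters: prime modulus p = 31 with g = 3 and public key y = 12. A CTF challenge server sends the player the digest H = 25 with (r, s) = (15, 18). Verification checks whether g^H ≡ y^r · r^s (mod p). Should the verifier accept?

Left side g^H mod p:
3^25 mod 31 = 6
Right side y^r · r^s mod p:
12^15 mod 31 = 30
15^18 mod 31 = 4
30·4 = 120 ≡ 27 (mod 31)
6 ≠ 27, so verification fails.

reject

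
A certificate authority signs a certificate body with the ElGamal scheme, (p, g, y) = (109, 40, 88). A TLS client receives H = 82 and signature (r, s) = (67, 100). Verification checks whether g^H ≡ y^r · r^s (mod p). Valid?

yes

Left side g^H mod p:
40^2 = 1600 ≡ 74
40^4 ≡ 74^2 = 5476 ≡ 26
40^8 ≡ 26^2 = 676 ≡ 22
40^16 ≡ 22^2 = 484 ≡ 48
40^32 ≡ 48^2 = 2304 ≡ 15
40^64 ≡ 15^2 = 225 ≡ 7
82 = 64 + 16 + 2, so 40^82 ≡ 7·48·74 ≡ 12 (mod 109)
Right side y^r · r^s mod p:
88^2 = 7744 ≡ 5
88^4 ≡ 5^2 = 25
88^8 ≡ 25^2 = 625 ≡ 80
88^16 ≡ 80^2 = 6400 ≡ 78
88^32 ≡ 78^2 = 6084 ≡ 89
88^64 ≡ 89^2 = 7921 ≡ 73
67 = 64 + 2 + 1, so 88^67 ≡ 73·5·88 ≡ 74 (mod 109)
67^2 = 4489 ≡ 20
67^4 ≡ 20^2 = 400 ≡ 73
67^8 ≡ 73^2 = 5329 ≡ 97
67^16 ≡ 97^2 = 9409 ≡ 35
67^32 ≡ 35^2 = 1225 ≡ 26
67^64 ≡ 26^2 = 676 ≡ 22
100 = 64 + 32 + 4, so 67^100 ≡ 22·26·73 ≡ 9 (mod 109)
74·9 = 666 ≡ 12 (mod 109)
12 ≡ 12 (mod 109), so the signature is genuine.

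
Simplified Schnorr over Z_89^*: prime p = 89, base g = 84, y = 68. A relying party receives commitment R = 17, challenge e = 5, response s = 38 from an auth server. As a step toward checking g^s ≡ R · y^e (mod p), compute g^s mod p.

73

Squares mod 89: 84^1≡84, 84^2≡25, 84^4≡2, 84^8≡4, 84^16≡16, 84^32≡78
38 = 32 + 4 + 2, so 84^38 ≡ 78·2·25 ≡ 73 (mod 89)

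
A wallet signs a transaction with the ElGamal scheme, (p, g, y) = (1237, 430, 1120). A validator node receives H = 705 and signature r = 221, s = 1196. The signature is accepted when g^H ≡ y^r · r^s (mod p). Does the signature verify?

Left side g^H mod p:
430^2 = 184900 ≡ 587
430^4 ≡ 587^2 = 344569 ≡ 683
430^8 ≡ 683^2 = 466489 ≡ 140
430^16 ≡ 140^2 = 19600 ≡ 1045
430^32 ≡ 1045^2 = 1092025 ≡ 991
430^64 ≡ 991^2 = 982081 ≡ 1140
430^128 ≡ 1140^2 = 1299600 ≡ 750
430^256 ≡ 750^2 = 562500 ≡ 902
430^512 ≡ 902^2 = 813604 ≡ 895
705 = 512 + 128 + 64 + 1, so 430^705 ≡ 895·750·1140·430 ≡ 1157 (mod 1237)
Right side y^r · r^s mod p:
1120^2 = 1254400 ≡ 82
1120^4 ≡ 82^2 = 6724 ≡ 539
1120^8 ≡ 539^2 = 290521 ≡ 1063
1120^16 ≡ 1063^2 = 1129969 ≡ 588
1120^32 ≡ 588^2 = 345744 ≡ 621
1120^64 ≡ 621^2 = 385641 ≡ 934
1120^128 ≡ 934^2 = 872356 ≡ 271
221 = 128 + 64 + 16 + 8 + 4 + 1, so 1120^221 ≡ 271·934·588·1063·539·1120 ≡ 461 (mod 1237)
221^2 = 48841 ≡ 598
221^4 ≡ 598^2 = 357604 ≡ 111
221^8 ≡ 111^2 = 12321 ≡ 1188
221^16 ≡ 1188^2 = 1411344 ≡ 1164
221^32 ≡ 1164^2 = 1354896 ≡ 381
221^64 ≡ 381^2 = 145161 ≡ 432
221^128 ≡ 432^2 = 186624 ≡ 1074
221^256 ≡ 1074^2 = 1153476 ≡ 592
221^512 ≡ 592^2 = 350464 ≡ 393
221^1024 ≡ 393^2 = 154449 ≡ 1061
1196 = 1024 + 128 + 32 + 8 + 4, so 221^1196 ≡ 1061·1074·381·1188·111 ≡ 727 (mod 1237)
461·727 = 335147 ≡ 1157 (mod 1237)
1157 ≡ 1157 (mod 1237), so the signature is genuine.

verifies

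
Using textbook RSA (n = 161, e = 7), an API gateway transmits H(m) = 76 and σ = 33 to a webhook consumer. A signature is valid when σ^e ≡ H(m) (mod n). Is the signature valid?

invalid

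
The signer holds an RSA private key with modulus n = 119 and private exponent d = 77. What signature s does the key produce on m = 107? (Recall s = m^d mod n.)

Squares mod 119: m^1≡107, m^2≡25, m^4≡30, m^8≡67, m^16≡86, m^32≡18, m^64≡86
77 = 64 + 8 + 4 + 1, so m^77 ≡ 86·67·30·107 ≡ 88 (mod 119)

88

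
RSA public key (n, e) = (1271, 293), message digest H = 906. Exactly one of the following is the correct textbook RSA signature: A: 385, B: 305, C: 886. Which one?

Candidate A: Squares mod 1271: 385^1≡385, 385^2≡789, 385^4≡1002, 385^8≡1185, 385^16≡1041, 385^32≡789, 385^64≡1002, 385^128≡1185, 385^256≡1041; 293 = 256 + 32 + 4 + 1, so 385^293 ≡ 1041·789·1002·385 ≡ 365 (mod 1271)
Candidate B: Squares mod 1271: 305^1≡305, 305^2≡242, 305^4≡98, 305^8≡707, 305^16≡346, 305^32≡242, 305^64≡98, 305^128≡707, 305^256≡346; 293 = 256 + 32 + 4 + 1, so 305^293 ≡ 346·242·98·305 ≡ 502 (mod 1271)
Candidate C: Squares mod 1271: 886^1≡886, 886^2≡789, 886^4≡1002, 886^8≡1185, 886^16≡1041, 886^32≡789, 886^64≡1002, 886^128≡1185, 886^256≡1041; 293 = 256 + 32 + 4 + 1, so 886^293 ≡ 1041·789·1002·886 ≡ 906 (mod 1271)
  → matches H = 906

C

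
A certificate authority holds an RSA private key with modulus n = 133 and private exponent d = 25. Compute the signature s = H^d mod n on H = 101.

66

H^2 ≡ 101^2 = 10201 ≡ 93
H^4 ≡ 93^2 = 8649 ≡ 4
H^8 ≡ 4^2 = 16
H^16 ≡ 16^2 = 256 ≡ 123
25 = 16 + 8 + 1, so H^25 ≡ 123·16·101 ≡ 66 (mod 133)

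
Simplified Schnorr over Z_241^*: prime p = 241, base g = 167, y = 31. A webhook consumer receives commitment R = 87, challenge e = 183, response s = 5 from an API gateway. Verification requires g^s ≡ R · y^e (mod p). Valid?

g^s mod p:
167^2 = 27889 ≡ 174
167^4 ≡ 174^2 = 30276 ≡ 151
5 = 4 + 1, so 167^5 ≡ 151·167 ≡ 153 (mod 241)
R · y^e mod p:
31^2 = 961 ≡ 238
31^4 ≡ 238^2 = 56644 ≡ 9
31^8 ≡ 9^2 = 81
31^16 ≡ 81^2 = 6561 ≡ 54
31^32 ≡ 54^2 = 2916 ≡ 24
31^64 ≡ 24^2 = 576 ≡ 94
31^128 ≡ 94^2 = 8836 ≡ 160
183 = 128 + 32 + 16 + 4 + 2 + 1, so 31^183 ≡ 160·24·54·9·238·31 ≡ 168 (mod 241)
87·168 = 14616 ≡ 156 (mod 241)
153 ≠ 156; the check fails.

no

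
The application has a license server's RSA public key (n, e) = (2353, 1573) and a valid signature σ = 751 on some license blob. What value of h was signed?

1050

σ^2 ≡ 751^2 = 564001 ≡ 1634
σ^4 ≡ 1634^2 = 2669956 ≡ 1654
σ^8 ≡ 1654^2 = 2735716 ≡ 1530
σ^16 ≡ 1530^2 = 2340900 ≡ 2018
σ^32 ≡ 2018^2 = 4072324 ≡ 1634
σ^64 ≡ 1634^2 = 2669956 ≡ 1654
σ^128 ≡ 1654^2 = 2735716 ≡ 1530
σ^256 ≡ 1530^2 = 2340900 ≡ 2018
σ^512 ≡ 2018^2 = 4072324 ≡ 1634
σ^1024 ≡ 1634^2 = 2669956 ≡ 1654
1573 = 1024 + 512 + 32 + 4 + 1, so σ^1573 ≡ 1654·1634·1634·1654·751 ≡ 1050 (mod 2353)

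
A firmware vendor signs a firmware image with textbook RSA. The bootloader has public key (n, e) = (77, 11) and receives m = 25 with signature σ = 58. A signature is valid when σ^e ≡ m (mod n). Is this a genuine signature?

genuine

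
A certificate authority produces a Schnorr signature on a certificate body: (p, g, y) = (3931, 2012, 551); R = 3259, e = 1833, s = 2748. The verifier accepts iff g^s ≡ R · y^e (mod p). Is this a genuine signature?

g^s mod p:
2012^2 = 4048144 ≡ 3145
2012^4 ≡ 3145^2 = 9891025 ≡ 629
2012^8 ≡ 629^2 = 395641 ≡ 2541
2012^16 ≡ 2541^2 = 6456681 ≡ 1979
2012^32 ≡ 1979^2 = 3916441 ≡ 1165
2012^64 ≡ 1165^2 = 1357225 ≡ 1030
2012^128 ≡ 1030^2 = 1060900 ≡ 3461
2012^256 ≡ 3461^2 = 11978521 ≡ 764
2012^512 ≡ 764^2 = 583696 ≡ 1908
2012^1024 ≡ 1908^2 = 3640464 ≡ 358
2012^2048 ≡ 358^2 = 128164 ≡ 2372
2748 = 2048 + 512 + 128 + 32 + 16 + 8 + 4, so 2012^2748 ≡ 2372·1908·3461·1165·1979·2541·629 ≡ 3497 (mod 3931)
R · y^e mod p:
551^2 = 303601 ≡ 914
551^4 ≡ 914^2 = 835396 ≡ 2024
551^8 ≡ 2024^2 = 4096576 ≡ 474
551^16 ≡ 474^2 = 224676 ≡ 609
551^32 ≡ 609^2 = 370881 ≡ 1367
551^64 ≡ 1367^2 = 1868689 ≡ 1464
551^128 ≡ 1464^2 = 2143296 ≡ 901
551^256 ≡ 901^2 = 811801 ≡ 2015
551^512 ≡ 2015^2 = 4060225 ≡ 3433
551^1024 ≡ 3433^2 = 11785489 ≡ 351
1833 = 1024 + 512 + 256 + 32 + 8 + 1, so 551^1833 ≡ 351·3433·2015·1367·474·551 ≡ 1627 (mod 3931)
3259·1627 = 5302393 ≡ 3405 (mod 3931)
3497 ≠ 3405; the check fails.

forged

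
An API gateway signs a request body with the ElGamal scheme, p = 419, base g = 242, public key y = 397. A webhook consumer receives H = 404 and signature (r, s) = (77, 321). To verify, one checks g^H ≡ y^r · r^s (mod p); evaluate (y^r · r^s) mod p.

413

397^77 mod 419 = 305
77^321 mod 419 = 397
y^r · r^s ≡ 305·397 = 121085 ≡ 413 (mod 419)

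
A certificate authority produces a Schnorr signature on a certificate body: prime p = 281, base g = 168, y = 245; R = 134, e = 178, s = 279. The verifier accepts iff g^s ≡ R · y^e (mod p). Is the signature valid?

g^s mod p:
168^2 = 28224 ≡ 124
168^4 ≡ 124^2 = 15376 ≡ 202
168^8 ≡ 202^2 = 40804 ≡ 59
168^16 ≡ 59^2 = 3481 ≡ 109
168^32 ≡ 109^2 = 11881 ≡ 79
168^64 ≡ 79^2 = 6241 ≡ 59
168^128 ≡ 59^2 = 3481 ≡ 109
168^256 ≡ 109^2 = 11881 ≡ 79
279 = 256 + 16 + 4 + 2 + 1, so 168^279 ≡ 79·109·202·124·168 ≡ 92 (mod 281)
R · y^e mod p:
245^2 = 60025 ≡ 172
245^4 ≡ 172^2 = 29584 ≡ 79
245^8 ≡ 79^2 = 6241 ≡ 59
245^16 ≡ 59^2 = 3481 ≡ 109
245^32 ≡ 109^2 = 11881 ≡ 79
245^64 ≡ 79^2 = 6241 ≡ 59
245^128 ≡ 59^2 = 3481 ≡ 109
178 = 128 + 32 + 16 + 2, so 245^178 ≡ 109·79·109·172 ≡ 32 (mod 281)
134·32 = 4288 ≡ 73 (mod 281)
92 ≠ 73; the check fails.

invalid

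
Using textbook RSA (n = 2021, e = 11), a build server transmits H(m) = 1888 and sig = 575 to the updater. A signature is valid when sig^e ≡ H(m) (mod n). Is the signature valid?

invalid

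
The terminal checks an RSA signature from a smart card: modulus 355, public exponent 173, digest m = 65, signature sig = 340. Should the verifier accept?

Squares mod 355: sig^1≡340, sig^2≡225, sig^4≡215, sig^8≡75, sig^16≡300, sig^32≡185, sig^64≡145, sig^128≡80
173 = 128 + 32 + 8 + 4 + 1, so sig^173 ≡ 80·185·75·215·340 ≡ 65 (mod 355)
65 = m, so the signature checks out.

accept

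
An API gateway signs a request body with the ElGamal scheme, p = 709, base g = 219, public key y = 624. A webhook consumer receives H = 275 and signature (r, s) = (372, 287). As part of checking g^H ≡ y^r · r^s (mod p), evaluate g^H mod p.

219^2 = 47961 ≡ 458
219^4 ≡ 458^2 = 209764 ≡ 609
219^8 ≡ 609^2 = 370881 ≡ 74
219^16 ≡ 74^2 = 5476 ≡ 513
219^32 ≡ 513^2 = 263169 ≡ 130
219^64 ≡ 130^2 = 16900 ≡ 593
219^128 ≡ 593^2 = 351649 ≡ 694
219^256 ≡ 694^2 = 481636 ≡ 225
275 = 256 + 16 + 2 + 1, so 219^275 ≡ 225·513·458·219 ≡ 217 (mod 709)

217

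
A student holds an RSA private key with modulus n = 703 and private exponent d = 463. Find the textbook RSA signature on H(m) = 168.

442

(H(m))^2 ≡ 168^2 = 28224 ≡ 104
(H(m))^4 ≡ 104^2 = 10816 ≡ 271
(H(m))^8 ≡ 271^2 = 73441 ≡ 329
(H(m))^16 ≡ 329^2 = 108241 ≡ 682
(H(m))^32 ≡ 682^2 = 465124 ≡ 441
(H(m))^64 ≡ 441^2 = 194481 ≡ 453
(H(m))^128 ≡ 453^2 = 205209 ≡ 636
(H(m))^256 ≡ 636^2 = 404496 ≡ 271
463 = 256 + 128 + 64 + 8 + 4 + 2 + 1, so (H(m))^463 ≡ 271·636·453·329·271·104·168 ≡ 442 (mod 703)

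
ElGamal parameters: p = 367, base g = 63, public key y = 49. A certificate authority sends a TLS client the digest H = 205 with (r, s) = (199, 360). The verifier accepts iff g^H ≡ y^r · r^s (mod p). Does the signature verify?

Left side g^H mod p:
63^205 mod 367 = 346
Right side y^r · r^s mod p:
49^199 mod 367 = 329
199^360 mod 367 = 281
329·281 = 92449 ≡ 332 (mod 367)
346 ≠ 332, so verification fails.

does not verify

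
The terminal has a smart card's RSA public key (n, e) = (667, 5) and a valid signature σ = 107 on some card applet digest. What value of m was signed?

53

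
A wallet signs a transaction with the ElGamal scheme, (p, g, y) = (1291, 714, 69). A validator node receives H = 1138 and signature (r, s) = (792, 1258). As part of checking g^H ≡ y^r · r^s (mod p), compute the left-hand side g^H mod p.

1115

Squares mod 1291: 714^1≡714, 714^2≡1142, 714^4≡254, 714^8≡1257, 714^16≡1156, 714^32≡151, 714^64≡854, 714^128≡1192, 714^256≡764, 714^512≡164, 714^1024≡1076
1138 = 1024 + 64 + 32 + 16 + 2, so 714^1138 ≡ 1076·854·151·1156·1142 ≡ 1115 (mod 1291)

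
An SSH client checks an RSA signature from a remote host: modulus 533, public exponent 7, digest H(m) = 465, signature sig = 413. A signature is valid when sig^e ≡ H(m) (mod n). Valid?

yes

Squares mod 533: sig^1≡413, sig^2≡9, sig^4≡81
7 = 4 + 2 + 1, so sig^7 ≡ 81·9·413 ≡ 465 (mod 533)
465 = H(m), so the signature checks out.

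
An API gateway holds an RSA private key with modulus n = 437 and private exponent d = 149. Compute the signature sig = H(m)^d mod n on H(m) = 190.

380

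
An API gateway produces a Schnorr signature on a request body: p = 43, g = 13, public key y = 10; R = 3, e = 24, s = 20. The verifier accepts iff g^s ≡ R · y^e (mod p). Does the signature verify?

g^s mod p:
13^20 mod 43 = 10
R · y^e mod p:
10^24 mod 43 = 11
3·11 = 33 ≡ 33 (mod 43)
10 ≠ 33; the check fails.

does not verify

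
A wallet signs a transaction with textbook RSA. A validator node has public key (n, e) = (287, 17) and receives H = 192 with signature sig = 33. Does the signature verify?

does not verify

sig^2 ≡ 33^2 = 1089 ≡ 228
sig^4 ≡ 228^2 = 51984 ≡ 37
sig^8 ≡ 37^2 = 1369 ≡ 221
sig^16 ≡ 221^2 = 48841 ≡ 51
17 = 16 + 1, so sig^17 ≡ 51·33 ≡ 248 (mod 287)
The recovered value 248 does not match the digest 192.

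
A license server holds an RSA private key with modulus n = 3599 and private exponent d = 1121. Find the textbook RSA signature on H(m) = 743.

3366

(H(m))^2 ≡ 743^2 = 552049 ≡ 1402
(H(m))^4 ≡ 1402^2 = 1965604 ≡ 550
(H(m))^8 ≡ 550^2 = 302500 ≡ 184
(H(m))^16 ≡ 184^2 = 33856 ≡ 1465
(H(m))^32 ≡ 1465^2 = 2146225 ≡ 1221
(H(m))^64 ≡ 1221^2 = 1490841 ≡ 855
(H(m))^128 ≡ 855^2 = 731025 ≡ 428
(H(m))^256 ≡ 428^2 = 183184 ≡ 3234
(H(m))^512 ≡ 3234^2 = 10458756 ≡ 62
(H(m))^1024 ≡ 62^2 = 3844 ≡ 245
1121 = 1024 + 64 + 32 + 1, so (H(m))^1121 ≡ 245·855·1221·743 ≡ 3366 (mod 3599)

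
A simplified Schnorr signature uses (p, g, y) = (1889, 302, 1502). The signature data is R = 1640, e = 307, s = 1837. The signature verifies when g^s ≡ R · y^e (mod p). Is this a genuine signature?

genuine

g^s mod p:
302^2 = 91204 ≡ 532
302^4 ≡ 532^2 = 283024 ≡ 1563
302^8 ≡ 1563^2 = 2442969 ≡ 492
302^16 ≡ 492^2 = 242064 ≡ 272
302^32 ≡ 272^2 = 73984 ≡ 313
302^64 ≡ 313^2 = 97969 ≡ 1630
302^128 ≡ 1630^2 = 2656900 ≡ 966
302^256 ≡ 966^2 = 933156 ≡ 1879
302^512 ≡ 1879^2 = 3530641 ≡ 100
302^1024 ≡ 100^2 = 10000 ≡ 555
1837 = 1024 + 512 + 256 + 32 + 8 + 4 + 1, so 302^1837 ≡ 555·100·1879·313·492·1563·302 ≡ 885 (mod 1889)
R · y^e mod p:
1502^2 = 2256004 ≡ 538
1502^4 ≡ 538^2 = 289444 ≡ 427
1502^8 ≡ 427^2 = 182329 ≡ 985
1502^16 ≡ 985^2 = 970225 ≡ 1168
1502^32 ≡ 1168^2 = 1364224 ≡ 366
1502^64 ≡ 366^2 = 133956 ≡ 1726
1502^128 ≡ 1726^2 = 2979076 ≡ 123
1502^256 ≡ 123^2 = 15129 ≡ 17
307 = 256 + 32 + 16 + 2 + 1, so 1502^307 ≡ 17·366·1168·538·1502 ≡ 133 (mod 1889)
1640·133 = 218120 ≡ 885 (mod 1889)
885 ≡ 885 (mod 1889); signature holds.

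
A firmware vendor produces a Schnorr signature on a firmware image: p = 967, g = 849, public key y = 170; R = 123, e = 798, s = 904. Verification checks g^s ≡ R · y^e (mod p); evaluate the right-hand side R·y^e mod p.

170^2 = 28900 ≡ 857
170^4 ≡ 857^2 = 734449 ≡ 496
170^8 ≡ 496^2 = 246016 ≡ 398
170^16 ≡ 398^2 = 158404 ≡ 783
170^32 ≡ 783^2 = 613089 ≡ 11
170^64 ≡ 11^2 = 121
170^128 ≡ 121^2 = 14641 ≡ 136
170^256 ≡ 136^2 = 18496 ≡ 123
170^512 ≡ 123^2 = 15129 ≡ 624
798 = 512 + 256 + 16 + 8 + 4 + 2, so 170^798 ≡ 624·123·783·398·496·857 ≡ 641 (mod 967)
R · y^e ≡ 123·641 = 78843 ≡ 516 (mod 967)

516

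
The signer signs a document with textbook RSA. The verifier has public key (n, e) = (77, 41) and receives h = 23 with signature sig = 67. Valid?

sig^41 mod 77 = 23
23 = h, so the signature checks out.

yes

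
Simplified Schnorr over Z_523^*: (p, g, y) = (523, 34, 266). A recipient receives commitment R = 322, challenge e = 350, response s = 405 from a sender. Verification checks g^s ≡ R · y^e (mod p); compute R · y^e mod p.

514

Squares mod 523: 266^1≡266, 266^2≡151, 266^4≡312, 266^8≡66, 266^16≡172, 266^32≡296, 266^64≡275, 266^128≡313, 266^256≡168
350 = 256 + 64 + 16 + 8 + 4 + 2, so 266^350 ≡ 168·275·172·66·312·151 ≡ 203 (mod 523)
R · y^e ≡ 322·203 = 65366 ≡ 514 (mod 523)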